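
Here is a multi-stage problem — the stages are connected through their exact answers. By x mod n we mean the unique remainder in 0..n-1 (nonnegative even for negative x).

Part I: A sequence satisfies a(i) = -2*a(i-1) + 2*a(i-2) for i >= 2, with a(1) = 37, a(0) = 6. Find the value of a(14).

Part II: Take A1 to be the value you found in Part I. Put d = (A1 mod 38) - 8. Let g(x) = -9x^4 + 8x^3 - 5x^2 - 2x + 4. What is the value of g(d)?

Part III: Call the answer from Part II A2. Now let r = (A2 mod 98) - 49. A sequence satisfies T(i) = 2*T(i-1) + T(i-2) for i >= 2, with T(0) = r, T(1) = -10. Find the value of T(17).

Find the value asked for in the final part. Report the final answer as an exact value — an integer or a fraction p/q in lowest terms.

Part I: a(2) = -2*(37) + 2*(6) = -62; iterating: a(2)=-62, a(3)=198, a(4)=-520, a(5)=1436, a(6)=-3912, a(7)=10696, a(8)=-29216, a(9)=79824, a(10)=-218080, a(11)=595808, a(12)=-1627776, a(13)=4447168, a(14)=-12149888; answer -12149888
Part II: A1 = -12149888; d = -4; -9*(-4)^4 + 8*(-4)^3 - 5*(-4)^2 - 2*(-4)^1 + 4 = (-2304) + (-512) + (-80) + (8) + (4) = -2884; answer -2884
Part III: A2 = -2884; r = 7; T(2) = 2*(-10) + 1*(7) = -13; iterating: T(2)=-13, T(3)=-36, T(4)=-85, T(5)=-206, T(6)=-497, T(7)=-1200, T(8)=-2897, T(9)=-6994, T(10)=-16885, T(11)=-40764, T(12)=-98413, T(13)=-237590, T(14)=-573593, T(15)=-1384776, T(16)=-3343145, T(17)=-8071066; answer -8071066

-8071066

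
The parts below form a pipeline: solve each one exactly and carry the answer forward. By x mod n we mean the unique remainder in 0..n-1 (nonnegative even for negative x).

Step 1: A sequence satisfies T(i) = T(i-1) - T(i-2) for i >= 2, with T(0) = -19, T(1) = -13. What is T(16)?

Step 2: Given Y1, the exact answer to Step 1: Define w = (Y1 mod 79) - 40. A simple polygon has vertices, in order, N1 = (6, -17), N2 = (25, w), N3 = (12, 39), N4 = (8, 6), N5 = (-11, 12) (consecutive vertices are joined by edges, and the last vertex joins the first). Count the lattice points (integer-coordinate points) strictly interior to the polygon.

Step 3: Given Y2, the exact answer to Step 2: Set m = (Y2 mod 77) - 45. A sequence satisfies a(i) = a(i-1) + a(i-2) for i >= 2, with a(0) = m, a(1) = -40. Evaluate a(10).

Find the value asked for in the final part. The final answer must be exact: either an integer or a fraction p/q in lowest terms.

-2778

Step 1: T(2) = 1*(-13) - 1*(-19) = 6; iterating: T(2)=6, T(3)=19, T(4)=13, T(5)=-6, T(6)=-19, T(7)=-13, T(8)=6, T(9)=19, T(10)=13, T(11)=-6, T(12)=-19, T(13)=-13, T(14)=6, T(15)=19, T(16)=13; answer 13
Step 2: Y1 = 13; w = -27; cross terms: (6*-27 - 25*-17)=263, (25*39 - 12*-27)=1299, (12*6 - 8*39)=-240, (8*12 - -11*6)=162, (-11*-17 - 6*12)=115; twice the area = |1599| = 1599; area = 1599/2; boundary points = 1 + 1 + 1 + 1 + 1 = 5; strictly interior points = area - boundary/2 + 1 = 798; answer 798
Step 3: Y2 = 798; m = -17; a(2) = 1*(-40) + 1*(-17) = -57; iterating: a(2)=-57, a(3)=-97, a(4)=-154, a(5)=-251, a(6)=-405, a(7)=-656, a(8)=-1061, a(9)=-1717, a(10)=-2778; answer -2778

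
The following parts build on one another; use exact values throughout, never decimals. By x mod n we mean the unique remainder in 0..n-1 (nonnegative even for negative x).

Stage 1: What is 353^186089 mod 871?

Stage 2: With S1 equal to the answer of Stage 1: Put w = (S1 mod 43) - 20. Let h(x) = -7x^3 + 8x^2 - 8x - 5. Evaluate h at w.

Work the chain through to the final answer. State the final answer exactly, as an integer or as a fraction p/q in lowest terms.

Stage 1: squarings mod 871: 353^1=353, 353^2=56, 353^4=523, 353^8=35, 353^16=354, 353^32=763, 353^64=341, 353^128=438, 353^256=224, 353^512=529, 353^1024=250, 353^2048=659, 353^4096=523, 353^8192=35, 353^16384=354, 353^32768=763, 353^65536=341, 353^131072=438; 353^186089 = 353^1 * 353^8 * 353^32 * 353^64 * 353^128 * 353^512 * 353^1024 * 353^4096 * 353^16384 * 353^32768 * 353^131072 = 279 (mod 871); answer 279
Stage 2: S1 = 279; w = 1; -7*(1)^3 + 8*(1)^2 - 8*(1)^1 - 5 = (-7) + (8) + (-8) + (-5) = -12; answer -12

-12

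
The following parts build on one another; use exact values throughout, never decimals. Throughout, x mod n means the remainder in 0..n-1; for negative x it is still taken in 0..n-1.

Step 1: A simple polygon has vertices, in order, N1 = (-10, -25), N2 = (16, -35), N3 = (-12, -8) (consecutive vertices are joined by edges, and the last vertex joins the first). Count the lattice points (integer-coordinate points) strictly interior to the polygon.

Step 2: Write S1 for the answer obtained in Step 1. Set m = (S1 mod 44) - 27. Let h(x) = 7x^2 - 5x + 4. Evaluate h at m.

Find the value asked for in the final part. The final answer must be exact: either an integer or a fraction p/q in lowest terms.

312

Step 1: cross terms: (-10*-35 - 16*-25)=750, (16*-8 - -12*-35)=-548, (-12*-25 - -10*-8)=220; twice the area = |422| = 422; area = 211; boundary points = 2 + 1 + 1 = 4; strictly interior points = area - boundary/2 + 1 = 210; answer 210
Step 2: S1 = 210; m = 7; 7*(7)^2 - 5*(7)^1 + 4 = (343) + (-35) + (4) = 312; answer 312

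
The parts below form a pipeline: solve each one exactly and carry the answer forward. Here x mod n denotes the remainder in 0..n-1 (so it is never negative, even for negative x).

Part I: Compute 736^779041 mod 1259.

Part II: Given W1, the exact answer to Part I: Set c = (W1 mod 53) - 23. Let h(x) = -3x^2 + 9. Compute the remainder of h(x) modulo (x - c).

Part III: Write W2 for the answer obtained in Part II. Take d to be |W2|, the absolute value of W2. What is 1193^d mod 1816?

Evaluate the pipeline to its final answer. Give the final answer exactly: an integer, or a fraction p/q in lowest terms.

Part I: squarings mod 1259: 736^1=736, 736^2=326, 736^4=520, 736^8=974, 736^16=649, 736^32=695, 736^64=828, 736^128=688, 736^256=1219, 736^512=341, 736^1024=453, 736^2048=1251, 736^4096=64, 736^8192=319, 736^16384=1041, 736^32768=941, 736^65536=404, 736^131072=805, 736^262144=899, 736^524288=1182; 736^779041 = 736^1 * 736^32 * 736^256 * 736^512 * 736^8192 * 736^16384 * 736^32768 * 736^65536 * 736^131072 * 736^524288 = 717 (mod 1259); answer 717
Part II: W1 = 717; c = 5; remainder = value at the root: -3*(5)^2 + 9 = (-75) + (9) = -66; answer -66
Part III: W2 = -66; d = 66; squarings mod 1816: 1193^1=1193, 1193^2=1321, 1193^4=1681, 1193^8=65, 1193^16=593, 1193^32=1161, 1193^64=449; 1193^66 = 1193^2 * 1193^64 = 1113 (mod 1816); answer 1113

1113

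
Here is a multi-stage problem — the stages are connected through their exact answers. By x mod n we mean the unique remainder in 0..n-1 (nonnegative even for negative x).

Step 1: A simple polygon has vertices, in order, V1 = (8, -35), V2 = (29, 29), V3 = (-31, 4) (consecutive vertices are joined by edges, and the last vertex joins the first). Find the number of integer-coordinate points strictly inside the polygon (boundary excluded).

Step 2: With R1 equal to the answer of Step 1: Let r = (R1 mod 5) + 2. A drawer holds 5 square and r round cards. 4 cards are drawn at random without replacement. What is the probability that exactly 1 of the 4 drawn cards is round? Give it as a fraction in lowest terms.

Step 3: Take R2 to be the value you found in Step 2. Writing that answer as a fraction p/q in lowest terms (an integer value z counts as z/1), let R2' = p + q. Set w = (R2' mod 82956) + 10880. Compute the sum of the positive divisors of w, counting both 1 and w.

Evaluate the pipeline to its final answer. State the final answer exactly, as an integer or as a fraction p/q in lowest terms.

31122

Step 1: cross terms: (8*29 - 29*-35)=1247, (29*4 - -31*29)=1015, (-31*-35 - 8*4)=1053; twice the area = |3315| = 3315; area = 3315/2; boundary points = 1 + 5 + 39 = 45; strictly interior points = area - boundary/2 + 1 = 1636; answer 1636
Step 2: R1 = 1636; r = 3; total draws C(8,4) = 70; favorable C(3,1)*C(5,3) = 30; P = 3/7; answer 3/7
Step 3: R2 = 3/7; threaded value p + q = 10; w = 10890; 10890 = 2 * 3^2 * 5 * 11^2; sigma = (1 + 2) * (1 + 3 + 9) * (1 + 5) * (1 + 11 + 121) = 3 * 13 * 6 * 133 = 31122; answer 31122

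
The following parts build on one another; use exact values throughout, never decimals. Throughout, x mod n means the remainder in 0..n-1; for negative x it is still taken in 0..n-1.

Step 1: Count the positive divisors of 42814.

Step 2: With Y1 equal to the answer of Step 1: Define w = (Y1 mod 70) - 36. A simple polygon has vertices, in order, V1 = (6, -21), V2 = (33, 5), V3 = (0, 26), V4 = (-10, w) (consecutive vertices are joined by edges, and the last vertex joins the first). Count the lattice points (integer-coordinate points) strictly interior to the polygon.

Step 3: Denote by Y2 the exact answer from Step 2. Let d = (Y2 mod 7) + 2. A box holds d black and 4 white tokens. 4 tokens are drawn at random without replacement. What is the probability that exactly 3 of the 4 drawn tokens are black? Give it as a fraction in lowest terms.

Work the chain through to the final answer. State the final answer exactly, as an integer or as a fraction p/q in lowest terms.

224/495

Step 1: 42814 = 2 * 21407; number of divisors = (1+1) * (1+1) = 4; answer 4
Step 2: Y1 = 4; w = -32; cross terms: (6*5 - 33*-21)=723, (33*26 - 0*5)=858, (0*-32 - -10*26)=260, (-10*-21 - 6*-32)=402; twice the area = |2243| = 2243; area = 2243/2; boundary points = 1 + 3 + 2 + 1 = 7; strictly interior points = area - boundary/2 + 1 = 1119; answer 1119
Step 3: Y2 = 1119; d = 8; total draws C(12,4) = 495; favorable C(8,3)*C(4,1) = 224; P = 224/495; answer 224/495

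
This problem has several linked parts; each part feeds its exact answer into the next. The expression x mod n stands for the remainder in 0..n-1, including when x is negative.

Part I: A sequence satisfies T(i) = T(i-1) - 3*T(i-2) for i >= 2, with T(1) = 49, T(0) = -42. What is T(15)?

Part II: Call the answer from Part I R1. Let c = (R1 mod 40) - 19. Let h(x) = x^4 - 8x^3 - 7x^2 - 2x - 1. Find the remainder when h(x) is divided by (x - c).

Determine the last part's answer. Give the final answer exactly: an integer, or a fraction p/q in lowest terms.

143

Part I: T(2) = 1*(49) - 3*(-42) = 175; iterating: T(2)=175, T(3)=28, T(4)=-497, T(5)=-581, T(6)=910, T(7)=2653, T(8)=-77, T(9)=-8036, T(10)=-7805, T(11)=16303, T(12)=39718, T(13)=-9191, T(14)=-128345, T(15)=-100772; answer -100772
Part II: R1 = -100772; c = 9; remainder = value at the root: 1*(9)^4 - 8*(9)^3 - 7*(9)^2 - 2*(9)^1 - 1 = (6561) + (-5832) + (-567) + (-18) + (-1) = 143; answer 143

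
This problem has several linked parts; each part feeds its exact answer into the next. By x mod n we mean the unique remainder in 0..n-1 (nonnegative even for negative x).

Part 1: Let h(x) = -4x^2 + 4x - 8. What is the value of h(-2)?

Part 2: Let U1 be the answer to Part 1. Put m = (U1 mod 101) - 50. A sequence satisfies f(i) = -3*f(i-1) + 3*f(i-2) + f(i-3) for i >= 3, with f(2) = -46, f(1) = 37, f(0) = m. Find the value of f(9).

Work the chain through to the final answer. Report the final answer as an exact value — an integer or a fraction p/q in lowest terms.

669853

Part 1: -4*(-2)^2 + 4*(-2)^1 - 8 = (-16) + (-8) + (-8) = -32; answer -32
Part 2: U1 = -32; m = 19; f(3) = -3*(-46) + 3*(37) + 1*(19) = 268; iterating: f(3)=268, f(4)=-905, f(5)=3473, f(6)=-12866, f(7)=48112, f(8)=-179461, f(9)=669853; answer 669853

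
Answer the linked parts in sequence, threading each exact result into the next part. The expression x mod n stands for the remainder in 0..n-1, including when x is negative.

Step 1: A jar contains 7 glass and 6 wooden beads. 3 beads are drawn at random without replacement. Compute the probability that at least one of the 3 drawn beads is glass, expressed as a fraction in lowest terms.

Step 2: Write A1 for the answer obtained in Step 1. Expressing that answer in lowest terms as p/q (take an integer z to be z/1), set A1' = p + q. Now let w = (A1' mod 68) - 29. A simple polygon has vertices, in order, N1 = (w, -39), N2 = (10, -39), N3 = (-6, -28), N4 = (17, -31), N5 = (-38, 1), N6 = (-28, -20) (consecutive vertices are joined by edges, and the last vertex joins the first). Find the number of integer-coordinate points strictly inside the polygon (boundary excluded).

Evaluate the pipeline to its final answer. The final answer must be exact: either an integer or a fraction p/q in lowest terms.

847

Step 1: total draws C(13,3) = 286; complement C(6,3) = 20; favorable 286 - 20 = 266; P = 133/143; answer 133/143
Step 2: A1 = 133/143; threaded value p + q = 276; w = -25; cross terms: (-25*-39 - 10*-39)=1365, (10*-28 - -6*-39)=-514, (-6*-31 - 17*-28)=662, (17*1 - -38*-31)=-1161, (-38*-20 - -28*1)=788, (-28*-39 - -25*-20)=592; twice the area = |1732| = 1732; area = 866; boundary points = 35 + 1 + 1 + 1 + 1 + 1 = 40; strictly interior points = area - boundary/2 + 1 = 847; answer 847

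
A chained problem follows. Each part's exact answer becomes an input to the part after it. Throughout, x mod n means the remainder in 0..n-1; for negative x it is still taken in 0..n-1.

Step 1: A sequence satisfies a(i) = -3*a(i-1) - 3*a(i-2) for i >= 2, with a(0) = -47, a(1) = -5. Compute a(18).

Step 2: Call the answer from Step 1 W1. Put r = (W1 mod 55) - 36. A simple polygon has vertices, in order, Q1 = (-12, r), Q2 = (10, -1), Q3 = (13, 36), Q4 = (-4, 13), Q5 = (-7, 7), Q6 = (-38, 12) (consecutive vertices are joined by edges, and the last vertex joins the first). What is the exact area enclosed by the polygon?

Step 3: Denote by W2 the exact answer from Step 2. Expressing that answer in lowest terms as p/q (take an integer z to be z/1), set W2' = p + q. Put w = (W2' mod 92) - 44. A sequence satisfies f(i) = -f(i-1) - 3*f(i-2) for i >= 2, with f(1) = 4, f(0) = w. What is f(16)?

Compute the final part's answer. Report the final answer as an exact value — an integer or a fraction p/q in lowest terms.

Step 1: a(2) = -3*(-5) - 3*(-47) = 156; iterating: a(2)=156, a(3)=-453, a(4)=891, a(5)=-1314, a(6)=1269, a(7)=135, a(8)=-4212, a(9)=12231, a(10)=-24057, a(11)=35478, a(12)=-34263, a(13)=-3645, a(14)=113724, a(15)=-330237, a(16)=649539, a(17)=-957906, a(18)=925101; answer 925101
Step 2: W1 = 925101; r = -35; cross terms: (-12*-1 - 10*-35)=362, (10*36 - 13*-1)=373, (13*13 - -4*36)=313, (-4*7 - -7*13)=63, (-7*12 - -38*7)=182, (-38*-35 - -12*12)=1474; twice the area = |2767| = 2767; area = 2767/2; answer 2767/2
Step 3: W2 = 2767/2; threaded value p + q = 2769; w = -35; f(2) = -1*(4) - 3*(-35) = 101; iterating: f(2)=101, f(3)=-113, f(4)=-190, f(5)=529, f(6)=41, f(7)=-1628, f(8)=1505, f(9)=3379, f(10)=-7894, f(11)=-2243, f(12)=25925, f(13)=-19196, f(14)=-58579, f(15)=116167, f(16)=59570; answer 59570

59570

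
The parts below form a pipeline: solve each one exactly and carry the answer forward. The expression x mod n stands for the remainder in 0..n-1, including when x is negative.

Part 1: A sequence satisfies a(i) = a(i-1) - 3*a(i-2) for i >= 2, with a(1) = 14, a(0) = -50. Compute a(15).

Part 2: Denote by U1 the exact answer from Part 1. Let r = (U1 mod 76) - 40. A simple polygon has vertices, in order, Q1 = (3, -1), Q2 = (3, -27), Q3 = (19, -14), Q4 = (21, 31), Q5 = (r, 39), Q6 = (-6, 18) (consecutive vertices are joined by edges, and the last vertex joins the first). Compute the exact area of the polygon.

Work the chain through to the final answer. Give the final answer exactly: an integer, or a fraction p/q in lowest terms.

2151/2

Part 1: a(2) = 1*(14) - 3*(-50) = 164; iterating: a(2)=164, a(3)=122, a(4)=-370, a(5)=-736, a(6)=374, a(7)=2582, a(8)=1460, a(9)=-6286, a(10)=-10666, a(11)=8192, a(12)=40190, a(13)=15614, a(14)=-104956, a(15)=-151798; answer -151798
Part 2: U1 = -151798; r = 10; cross terms: (3*-27 - 3*-1)=-78, (3*-14 - 19*-27)=471, (19*31 - 21*-14)=883, (21*39 - 10*31)=509, (10*18 - -6*39)=414, (-6*-1 - 3*18)=-48; twice the area = |2151| = 2151; area = 2151/2; answer 2151/2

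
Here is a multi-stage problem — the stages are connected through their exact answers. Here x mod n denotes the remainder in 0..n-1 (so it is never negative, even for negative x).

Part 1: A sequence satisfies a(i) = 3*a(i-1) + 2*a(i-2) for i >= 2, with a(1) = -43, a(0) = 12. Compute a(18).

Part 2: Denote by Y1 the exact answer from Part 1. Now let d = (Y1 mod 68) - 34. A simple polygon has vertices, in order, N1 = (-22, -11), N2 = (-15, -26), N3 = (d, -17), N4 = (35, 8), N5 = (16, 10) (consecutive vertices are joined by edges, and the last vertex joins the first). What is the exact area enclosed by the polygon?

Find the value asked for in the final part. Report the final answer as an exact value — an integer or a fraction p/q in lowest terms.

2509/2

Part 1: a(2) = 3*(-43) + 2*(12) = -105; iterating: a(2)=-105, a(3)=-401, a(4)=-1413, a(5)=-5041, a(6)=-17949, a(7)=-63929, a(8)=-227685, a(9)=-810913, a(10)=-2888109, a(11)=-10286153, a(12)=-36634677, a(13)=-130476337, a(14)=-464698365, a(15)=-1655047769, a(16)=-5894540037, a(17)=-20993715649, a(18)=-74770227021; answer -74770227021
Part 2: Y1 = -74770227021; d = 29; cross terms: (-22*-26 - -15*-11)=407, (-15*-17 - 29*-26)=1009, (29*8 - 35*-17)=827, (35*10 - 16*8)=222, (16*-11 - -22*10)=44; twice the area = |2509| = 2509; area = 2509/2; answer 2509/2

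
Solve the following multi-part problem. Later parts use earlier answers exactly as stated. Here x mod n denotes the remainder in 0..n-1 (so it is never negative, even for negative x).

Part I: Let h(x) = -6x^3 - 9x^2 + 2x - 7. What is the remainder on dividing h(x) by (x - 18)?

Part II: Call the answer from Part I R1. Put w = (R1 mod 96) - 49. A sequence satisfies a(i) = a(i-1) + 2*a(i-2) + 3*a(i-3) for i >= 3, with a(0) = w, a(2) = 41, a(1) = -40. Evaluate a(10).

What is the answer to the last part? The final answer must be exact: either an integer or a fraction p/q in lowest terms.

-13439

Part I: remainder = value at the root: -6*(18)^3 - 9*(18)^2 + 2*(18)^1 - 7 = (-34992) + (-2916) + (36) + (-7) = -37879; answer -37879
Part II: R1 = -37879; w = -8; a(3) = 1*(41) + 2*(-40) + 3*(-8) = -63; iterating: a(3)=-63, a(4)=-101, a(5)=-104, a(6)=-495, a(7)=-1006, a(8)=-2308, a(9)=-5805, a(10)=-13439; answer -13439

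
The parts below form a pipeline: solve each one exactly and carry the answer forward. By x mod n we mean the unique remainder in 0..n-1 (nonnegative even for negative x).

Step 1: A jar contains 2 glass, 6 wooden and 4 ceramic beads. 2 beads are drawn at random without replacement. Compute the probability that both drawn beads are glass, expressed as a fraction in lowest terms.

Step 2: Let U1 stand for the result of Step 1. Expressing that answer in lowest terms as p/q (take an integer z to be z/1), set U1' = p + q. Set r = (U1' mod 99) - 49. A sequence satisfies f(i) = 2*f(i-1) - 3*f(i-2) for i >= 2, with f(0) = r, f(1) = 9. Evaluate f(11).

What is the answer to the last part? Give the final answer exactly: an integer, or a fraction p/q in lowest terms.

-1179

Step 1: total draws C(12,2) = 66; favorable C(2,2) = 1; P = 1/66; answer 1/66
Step 2: U1 = 1/66; threaded value p + q = 67; r = 18; f(2) = 2*(9) - 3*(18) = -36; iterating: f(2)=-36, f(3)=-99, f(4)=-90, f(5)=117, f(6)=504, f(7)=657, f(8)=-198, f(9)=-2367, f(10)=-4140, f(11)=-1179; answer -1179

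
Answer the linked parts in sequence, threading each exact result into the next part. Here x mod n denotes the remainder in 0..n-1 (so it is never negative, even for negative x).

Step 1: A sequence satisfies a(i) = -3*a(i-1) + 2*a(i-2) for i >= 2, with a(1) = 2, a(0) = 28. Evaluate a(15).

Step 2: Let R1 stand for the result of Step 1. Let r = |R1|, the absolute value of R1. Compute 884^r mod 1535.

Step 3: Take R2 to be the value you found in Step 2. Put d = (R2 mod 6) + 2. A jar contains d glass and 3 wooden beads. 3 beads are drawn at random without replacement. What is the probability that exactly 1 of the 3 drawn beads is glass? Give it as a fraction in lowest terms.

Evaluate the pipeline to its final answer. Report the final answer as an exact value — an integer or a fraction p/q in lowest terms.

Step 1: a(2) = -3*(2) + 2*(28) = 50; iterating: a(2)=50, a(3)=-146, a(4)=538, a(5)=-1906, a(6)=6794, a(7)=-24194, a(8)=86170, a(9)=-306898, a(10)=1093034, a(11)=-3892898, a(12)=13864762, a(13)=-49380082, a(14)=175869770, a(15)=-626369474; answer -626369474
Step 2: R1 = -626369474; r = 626369474; squarings mod 1535: 884^1=884, 884^2=141, 884^4=1461, 884^8=871, 884^16=351, 884^32=401, 884^64=1161, 884^128=191, 884^256=1176, 884^512=1476, 884^1024=411, 884^2048=71, 884^4096=436, 884^8192=1291, 884^16384=1206, 884^32768=791, 884^65536=936, 884^131072=1146, 884^262144=891, 884^524288=286, 884^1048576=441, 884^2097152=1071, 884^4194304=396, 884^8388608=246, 884^16777216=651, 884^33554432=141, 884^67108864=1461, 884^134217728=871, 884^268435456=351, 884^536870912=401; 884^626369474 = 884^2 * 884^64 * 884^128 * 884^256 * 884^512 * 884^8192 * 884^32768 * 884^65536 * 884^262144 * 884^1048576 * 884^4194304 * 884^16777216 * 884^67108864 * 884^536870912 = 121 (mod 1535); answer 121
Step 3: R2 = 121; d = 3; total draws C(6,3) = 20; favorable C(3,1)*C(3,2) = 9; P = 9/20; answer 9/20

9/20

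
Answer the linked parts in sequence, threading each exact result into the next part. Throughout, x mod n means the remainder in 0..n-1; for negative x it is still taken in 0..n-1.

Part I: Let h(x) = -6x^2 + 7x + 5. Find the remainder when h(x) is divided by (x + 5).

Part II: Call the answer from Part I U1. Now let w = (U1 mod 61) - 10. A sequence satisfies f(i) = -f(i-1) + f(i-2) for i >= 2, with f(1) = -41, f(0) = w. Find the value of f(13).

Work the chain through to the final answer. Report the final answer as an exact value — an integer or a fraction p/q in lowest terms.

Part I: remainder = value at the root: -6*(-5)^2 + 7*(-5)^1 + 5 = (-150) + (-35) + (5) = -180; answer -180
Part II: U1 = -180; w = -7; f(2) = -1*(-41) + 1*(-7) = 34; iterating: f(2)=34, f(3)=-75, f(4)=109, f(5)=-184, f(6)=293, f(7)=-477, f(8)=770, f(9)=-1247, f(10)=2017, f(11)=-3264, f(12)=5281, f(13)=-8545; answer -8545

-8545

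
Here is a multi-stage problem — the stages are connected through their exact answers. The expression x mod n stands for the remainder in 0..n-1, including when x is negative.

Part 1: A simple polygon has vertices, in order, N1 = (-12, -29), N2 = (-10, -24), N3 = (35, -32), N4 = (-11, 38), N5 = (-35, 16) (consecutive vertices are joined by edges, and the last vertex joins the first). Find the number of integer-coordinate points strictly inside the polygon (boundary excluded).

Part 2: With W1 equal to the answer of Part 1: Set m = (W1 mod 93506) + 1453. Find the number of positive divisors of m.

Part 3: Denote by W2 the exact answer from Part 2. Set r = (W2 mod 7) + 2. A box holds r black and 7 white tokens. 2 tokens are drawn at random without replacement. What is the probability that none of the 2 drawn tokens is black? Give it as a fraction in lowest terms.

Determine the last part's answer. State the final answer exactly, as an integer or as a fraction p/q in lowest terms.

Part 1: cross terms: (-12*-24 - -10*-29)=-2, (-10*-32 - 35*-24)=1160, (35*38 - -11*-32)=978, (-11*16 - -35*38)=1154, (-35*-29 - -12*16)=1207; twice the area = |4497| = 4497; area = 4497/2; boundary points = 1 + 1 + 2 + 2 + 1 = 7; strictly interior points = area - boundary/2 + 1 = 2246; answer 2246
Part 2: W1 = 2246; m = 3699; 3699 = 3^3 * 137; number of divisors = (3+1) * (1+1) = 8; answer 8
Part 3: W2 = 8; r = 3; total draws C(10,2) = 45; favorable C(7,2) = 21; P = 7/15; answer 7/15

7/15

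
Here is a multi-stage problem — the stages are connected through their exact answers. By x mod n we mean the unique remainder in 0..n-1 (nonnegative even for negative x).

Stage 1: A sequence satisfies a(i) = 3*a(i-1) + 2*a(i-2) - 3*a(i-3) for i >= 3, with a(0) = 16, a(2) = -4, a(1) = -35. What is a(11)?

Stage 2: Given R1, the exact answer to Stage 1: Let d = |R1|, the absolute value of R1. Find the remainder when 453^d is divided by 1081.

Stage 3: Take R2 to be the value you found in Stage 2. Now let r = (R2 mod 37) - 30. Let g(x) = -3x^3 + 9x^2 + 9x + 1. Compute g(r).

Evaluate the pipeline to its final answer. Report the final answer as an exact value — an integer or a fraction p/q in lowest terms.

31

Stage 1: a(3) = 3*(-4) + 2*(-35) - 3*(16) = -130; iterating: a(3)=-130, a(4)=-293, a(5)=-1127, a(6)=-3577, a(7)=-12106, a(8)=-40091, a(9)=-133754, a(10)=-445126, a(11)=-1482613; answer -1482613
Stage 2: R1 = -1482613; d = 1482613; squarings mod 1081: 453^1=453, 453^2=900, 453^4=331, 453^8=380, 453^16=627, 453^32=726, 453^64=629, 453^128=1076, 453^256=25, 453^512=625, 453^1024=384, 453^2048=440, 453^4096=101, 453^8192=472, 453^16384=98, 453^32768=956, 453^65536=491, 453^131072=18, 453^262144=324, 453^524288=119, 453^1048576=108; 453^1482613 = 453^1 * 453^4 * 453^16 * 453^32 * 453^64 * 453^256 * 453^512 * 453^1024 * 453^2048 * 453^4096 * 453^32768 * 453^131072 * 453^262144 * 453^1048576 = 254 (mod 1081); answer 254
Stage 3: R2 = 254; r = 2; -3*(2)^3 + 9*(2)^2 + 9*(2)^1 + 1 = (-24) + (36) + (18) + (1) = 31; answer 31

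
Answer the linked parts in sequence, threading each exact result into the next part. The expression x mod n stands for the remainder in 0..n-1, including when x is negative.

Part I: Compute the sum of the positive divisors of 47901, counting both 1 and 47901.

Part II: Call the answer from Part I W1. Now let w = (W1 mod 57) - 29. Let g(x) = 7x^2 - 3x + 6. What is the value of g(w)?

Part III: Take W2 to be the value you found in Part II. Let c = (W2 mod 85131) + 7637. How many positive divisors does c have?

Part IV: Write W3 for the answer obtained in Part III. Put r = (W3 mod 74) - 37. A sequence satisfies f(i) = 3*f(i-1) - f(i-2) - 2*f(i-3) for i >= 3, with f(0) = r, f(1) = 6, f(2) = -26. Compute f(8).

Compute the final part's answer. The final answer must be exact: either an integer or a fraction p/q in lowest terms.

-1230

Part I: 47901 = 3 * 7 * 2281; sigma = (1 + 3) * (1 + 7) * (1 + 2281) = 4 * 8 * 2282 = 73024; answer 73024
Part II: W1 = 73024; w = -22; 7*(-22)^2 - 3*(-22)^1 + 6 = (3388) + (66) + (6) = 3460; answer 3460
Part III: W2 = 3460; c = 11097; 11097 = 3^4 * 137; number of divisors = (4+1) * (1+1) = 10; answer 10
Part IV: W3 = 10; r = -27; f(3) = 3*(-26) - 1*(6) - 2*(-27) = -30; iterating: f(3)=-30, f(4)=-76, f(5)=-146, f(6)=-302, f(7)=-608, f(8)=-1230; answer -1230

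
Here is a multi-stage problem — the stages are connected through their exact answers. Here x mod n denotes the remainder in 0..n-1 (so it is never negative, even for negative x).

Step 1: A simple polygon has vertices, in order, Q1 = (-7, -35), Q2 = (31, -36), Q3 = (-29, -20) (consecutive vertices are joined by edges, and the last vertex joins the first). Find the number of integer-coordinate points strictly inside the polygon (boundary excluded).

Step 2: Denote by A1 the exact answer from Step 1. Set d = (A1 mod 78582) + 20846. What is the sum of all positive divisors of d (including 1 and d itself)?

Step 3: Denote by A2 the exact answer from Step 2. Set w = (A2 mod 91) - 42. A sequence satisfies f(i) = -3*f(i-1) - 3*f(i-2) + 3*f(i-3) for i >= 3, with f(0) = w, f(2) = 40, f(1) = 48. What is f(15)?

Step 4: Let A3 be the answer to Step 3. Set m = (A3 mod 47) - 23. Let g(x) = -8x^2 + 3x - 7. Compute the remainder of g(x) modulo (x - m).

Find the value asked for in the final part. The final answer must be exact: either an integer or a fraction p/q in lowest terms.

-45

Step 1: cross terms: (-7*-36 - 31*-35)=1337, (31*-20 - -29*-36)=-1664, (-29*-35 - -7*-20)=875; twice the area = |548| = 548; area = 274; boundary points = 1 + 4 + 1 = 6; strictly interior points = area - boundary/2 + 1 = 272; answer 272
Step 2: A1 = 272; d = 21118; 21118 = 2 * 10559; sigma = (1 + 2) * (1 + 10559) = 3 * 10560 = 31680; answer 31680
Step 3: A2 = 31680; w = -30; f(3) = -3*(40) - 3*(48) + 3*(-30) = -354; iterating: f(3)=-354, f(4)=1086, f(5)=-2076, f(6)=1908, f(7)=3762, f(8)=-23238, f(9)=64152, f(10)=-111456, f(11)=72198, f(12)=310230, f(13)=-1481652, f(14)=3730860, f(15)=-5816934; answer -5816934
Step 4: A3 = -5816934; m = -2; remainder = value at the root: -8*(-2)^2 + 3*(-2)^1 - 7 = (-32) + (-6) + (-7) = -45; answer -45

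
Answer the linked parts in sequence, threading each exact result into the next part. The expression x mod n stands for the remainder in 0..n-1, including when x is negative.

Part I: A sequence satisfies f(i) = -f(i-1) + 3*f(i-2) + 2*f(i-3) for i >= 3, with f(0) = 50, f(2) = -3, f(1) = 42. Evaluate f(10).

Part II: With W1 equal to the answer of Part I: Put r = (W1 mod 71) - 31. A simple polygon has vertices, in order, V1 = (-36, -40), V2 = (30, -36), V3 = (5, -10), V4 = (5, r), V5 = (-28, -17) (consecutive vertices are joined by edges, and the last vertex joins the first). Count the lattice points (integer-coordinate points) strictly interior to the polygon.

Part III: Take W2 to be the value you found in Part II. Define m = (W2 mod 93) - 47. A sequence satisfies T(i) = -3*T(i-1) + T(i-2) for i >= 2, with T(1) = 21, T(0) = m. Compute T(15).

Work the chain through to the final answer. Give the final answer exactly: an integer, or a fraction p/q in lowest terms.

Part I: f(3) = -1*(-3) + 3*(42) + 2*(50) = 229; iterating: f(3)=229, f(4)=-154, f(5)=835, f(6)=-839, f(7)=3036, f(8)=-3883, f(9)=11313, f(10)=-16890; answer -16890
Part II: W1 = -16890; r = -23; cross terms: (-36*-36 - 30*-40)=2496, (30*-10 - 5*-36)=-120, (5*-23 - 5*-10)=-65, (5*-17 - -28*-23)=-729, (-28*-40 - -36*-17)=508; twice the area = |2090| = 2090; area = 1045; boundary points = 2 + 1 + 13 + 3 + 1 = 20; strictly interior points = area - boundary/2 + 1 = 1036; answer 1036
Part III: W2 = 1036; m = -34; T(2) = -3*(21) + 1*(-34) = -97; iterating: T(2)=-97, T(3)=312, T(4)=-1033, T(5)=3411, T(6)=-11266, T(7)=37209, T(8)=-122893, T(9)=405888, T(10)=-1340557, T(11)=4427559, T(12)=-14623234, T(13)=48297261, T(14)=-159515017, T(15)=526842312; answer 526842312

526842312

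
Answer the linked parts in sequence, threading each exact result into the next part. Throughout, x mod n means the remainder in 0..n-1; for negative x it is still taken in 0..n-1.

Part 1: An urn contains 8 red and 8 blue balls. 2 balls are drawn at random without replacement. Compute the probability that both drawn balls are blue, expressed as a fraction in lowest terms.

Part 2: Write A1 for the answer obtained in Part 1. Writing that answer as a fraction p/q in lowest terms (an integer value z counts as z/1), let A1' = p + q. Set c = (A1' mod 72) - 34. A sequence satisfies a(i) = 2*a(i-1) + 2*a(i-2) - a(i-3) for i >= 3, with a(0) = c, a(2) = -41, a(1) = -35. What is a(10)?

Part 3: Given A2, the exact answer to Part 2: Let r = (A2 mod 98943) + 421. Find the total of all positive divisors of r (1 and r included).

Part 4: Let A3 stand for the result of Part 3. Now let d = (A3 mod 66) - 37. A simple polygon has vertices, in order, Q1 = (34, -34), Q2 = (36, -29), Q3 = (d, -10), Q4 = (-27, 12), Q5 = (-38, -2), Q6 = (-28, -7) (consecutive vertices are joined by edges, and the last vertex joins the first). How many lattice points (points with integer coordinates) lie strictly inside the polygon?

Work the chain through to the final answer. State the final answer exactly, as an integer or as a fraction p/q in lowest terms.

980

Part 1: total draws C(16,2) = 120; favorable C(8,2) = 28; P = 7/30; answer 7/30
Part 2: A1 = 7/30; threaded value p + q = 37; c = 3; a(3) = 2*(-41) + 2*(-35) - 1*(3) = -155; iterating: a(3)=-155, a(4)=-357, a(5)=-983, a(6)=-2525, a(7)=-6659, a(8)=-17385, a(9)=-45563, a(10)=-119237; answer -119237
Part 3: A2 = -119237; r = 79070; 79070 = 2 * 5 * 7907; sigma = (1 + 2) * (1 + 5) * (1 + 7907) = 3 * 6 * 7908 = 142344; answer 142344
Part 4: A3 = 142344; d = 11; cross terms: (34*-29 - 36*-34)=238, (36*-10 - 11*-29)=-41, (11*12 - -27*-10)=-138, (-27*-2 - -38*12)=510, (-38*-7 - -28*-2)=210, (-28*-34 - 34*-7)=1190; twice the area = |1969| = 1969; area = 1969/2; boundary points = 1 + 1 + 2 + 1 + 5 + 1 = 11; strictly interior points = area - boundary/2 + 1 = 980; answer 980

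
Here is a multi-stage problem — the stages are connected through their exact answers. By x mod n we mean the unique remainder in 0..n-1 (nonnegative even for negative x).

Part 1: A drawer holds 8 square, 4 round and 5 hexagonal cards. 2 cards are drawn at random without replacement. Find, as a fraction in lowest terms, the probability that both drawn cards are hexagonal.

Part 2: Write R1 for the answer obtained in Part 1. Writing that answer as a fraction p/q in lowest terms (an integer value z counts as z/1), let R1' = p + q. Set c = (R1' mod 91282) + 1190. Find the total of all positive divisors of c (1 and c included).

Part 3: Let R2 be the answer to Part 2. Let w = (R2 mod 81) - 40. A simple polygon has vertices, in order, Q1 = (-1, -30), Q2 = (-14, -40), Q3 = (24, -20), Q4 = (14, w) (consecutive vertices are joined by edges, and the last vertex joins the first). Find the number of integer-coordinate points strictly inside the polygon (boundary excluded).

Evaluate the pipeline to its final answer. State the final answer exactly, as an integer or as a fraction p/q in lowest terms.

Part 1: total draws C(17,2) = 136; favorable C(5,2) = 10; P = 5/68; answer 5/68
Part 2: R1 = 5/68; threaded value p + q = 73; c = 1263; 1263 = 3 * 421; sigma = (1 + 3) * (1 + 421) = 4 * 422 = 1688; answer 1688
Part 3: R2 = 1688; w = 28; cross terms: (-1*-40 - -14*-30)=-380, (-14*-20 - 24*-40)=1240, (24*28 - 14*-20)=952, (14*-30 - -1*28)=-392; twice the area = |1420| = 1420; area = 710; boundary points = 1 + 2 + 2 + 1 = 6; strictly interior points = area - boundary/2 + 1 = 708; answer 708

708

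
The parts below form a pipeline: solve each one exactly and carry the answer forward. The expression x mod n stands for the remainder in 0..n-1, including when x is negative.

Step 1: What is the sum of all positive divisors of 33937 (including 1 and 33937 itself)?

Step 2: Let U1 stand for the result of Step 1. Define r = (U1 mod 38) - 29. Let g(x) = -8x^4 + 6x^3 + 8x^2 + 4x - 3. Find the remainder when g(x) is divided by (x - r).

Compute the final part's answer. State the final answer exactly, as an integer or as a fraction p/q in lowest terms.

-3213853

Step 1: 33937 is prime, so its only divisors are 1 and 33937; sigma = 1 + 33937 = 33938; answer 33938
Step 2: U1 = 33938; r = -25; remainder = value at the root: -8*(-25)^4 + 6*(-25)^3 + 8*(-25)^2 + 4*(-25)^1 - 3 = (-3125000) + (-93750) + (5000) + (-100) + (-3) = -3213853; answer -3213853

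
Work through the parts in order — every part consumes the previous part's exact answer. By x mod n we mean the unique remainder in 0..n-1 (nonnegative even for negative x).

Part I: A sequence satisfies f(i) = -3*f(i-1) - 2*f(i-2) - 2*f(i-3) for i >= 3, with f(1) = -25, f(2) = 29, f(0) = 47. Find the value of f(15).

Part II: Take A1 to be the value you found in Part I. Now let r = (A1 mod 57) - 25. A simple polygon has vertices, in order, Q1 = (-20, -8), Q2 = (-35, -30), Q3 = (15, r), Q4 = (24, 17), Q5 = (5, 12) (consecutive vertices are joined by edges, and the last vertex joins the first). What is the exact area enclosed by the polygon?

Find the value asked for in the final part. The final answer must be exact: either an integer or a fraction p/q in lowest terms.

Part I: f(3) = -3*(29) - 2*(-25) - 2*(47) = -131; iterating: f(3)=-131, f(4)=385, f(5)=-951, f(6)=2345, f(7)=-5903, f(8)=14921, f(9)=-37647, f(10)=94905, f(11)=-239263, f(12)=603273, f(13)=-1521103, f(14)=3835289, f(15)=-9670207; answer -9670207
Part II: A1 = -9670207; r = -11; cross terms: (-20*-30 - -35*-8)=320, (-35*-11 - 15*-30)=835, (15*17 - 24*-11)=519, (24*12 - 5*17)=203, (5*-8 - -20*12)=200; twice the area = |2077| = 2077; area = 2077/2; answer 2077/2

2077/2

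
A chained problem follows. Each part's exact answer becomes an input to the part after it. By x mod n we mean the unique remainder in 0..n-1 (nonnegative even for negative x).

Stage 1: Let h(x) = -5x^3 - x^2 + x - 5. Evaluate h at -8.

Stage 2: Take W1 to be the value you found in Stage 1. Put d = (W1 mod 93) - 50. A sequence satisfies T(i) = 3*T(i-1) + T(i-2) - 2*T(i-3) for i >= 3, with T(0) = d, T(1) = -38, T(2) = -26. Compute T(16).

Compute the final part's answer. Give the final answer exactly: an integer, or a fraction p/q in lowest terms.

-333560468

Stage 1: -5*(-8)^3 - 1*(-8)^2 + 1*(-8)^1 - 5 = (2560) + (-64) + (-8) + (-5) = 2483; answer 2483
Stage 2: W1 = 2483; d = 15; T(3) = 3*(-26) + 1*(-38) - 2*(15) = -146; iterating: T(3)=-146, T(4)=-388, T(5)=-1258, T(6)=-3870, T(7)=-12092, T(8)=-37630, T(9)=-117242, T(10)=-365172, T(11)=-1137498, T(12)=-3543182, T(13)=-11036700, T(14)=-34378286, T(15)=-107085194, T(16)=-333560468; answer -333560468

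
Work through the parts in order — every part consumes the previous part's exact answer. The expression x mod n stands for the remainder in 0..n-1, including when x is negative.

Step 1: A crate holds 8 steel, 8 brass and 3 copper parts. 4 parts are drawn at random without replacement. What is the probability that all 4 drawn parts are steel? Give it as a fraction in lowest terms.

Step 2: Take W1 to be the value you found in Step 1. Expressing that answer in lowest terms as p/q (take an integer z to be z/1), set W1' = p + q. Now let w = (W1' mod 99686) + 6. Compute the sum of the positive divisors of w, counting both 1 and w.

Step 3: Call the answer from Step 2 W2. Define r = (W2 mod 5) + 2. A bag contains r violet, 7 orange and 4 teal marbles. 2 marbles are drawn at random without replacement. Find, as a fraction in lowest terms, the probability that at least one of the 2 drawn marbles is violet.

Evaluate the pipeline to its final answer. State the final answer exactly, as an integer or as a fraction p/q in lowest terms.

Step 1: total draws C(19,4) = 3876; favorable C(8,4) = 70; P = 35/1938; answer 35/1938
Step 2: W1 = 35/1938; threaded value p + q = 1973; w = 1979; 1979 is prime, so its only divisors are 1 and 1979; sigma = 1 + 1979 = 1980; answer 1980
Step 3: W2 = 1980; r = 2; total draws C(13,2) = 78; complement C(11,2) = 55; favorable 78 - 55 = 23; P = 23/78; answer 23/78

23/78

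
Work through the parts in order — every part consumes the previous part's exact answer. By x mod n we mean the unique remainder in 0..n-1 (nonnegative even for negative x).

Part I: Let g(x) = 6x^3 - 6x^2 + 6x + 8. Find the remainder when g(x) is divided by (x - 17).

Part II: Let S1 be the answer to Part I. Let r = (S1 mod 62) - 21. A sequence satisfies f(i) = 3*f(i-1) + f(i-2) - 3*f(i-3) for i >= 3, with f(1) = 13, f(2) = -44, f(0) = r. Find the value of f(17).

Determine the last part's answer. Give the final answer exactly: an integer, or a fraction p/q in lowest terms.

Part I: remainder = value at the root: 6*(17)^3 - 6*(17)^2 + 6*(17)^1 + 8 = (29478) + (-1734) + (102) + (8) = 27854; answer 27854
Part II: S1 = 27854; r = -5; f(3) = 3*(-44) + 1*(13) - 3*(-5) = -104; iterating: f(3)=-104, f(4)=-395, f(5)=-1157, f(6)=-3554, f(7)=-10634, f(8)=-31985, f(9)=-95927, f(10)=-287864, f(11)=-863564, f(12)=-2590775, f(13)=-7772297, f(14)=-23316974, f(15)=-69950894, f(16)=-209852765, f(17)=-629558267; answer -629558267

-629558267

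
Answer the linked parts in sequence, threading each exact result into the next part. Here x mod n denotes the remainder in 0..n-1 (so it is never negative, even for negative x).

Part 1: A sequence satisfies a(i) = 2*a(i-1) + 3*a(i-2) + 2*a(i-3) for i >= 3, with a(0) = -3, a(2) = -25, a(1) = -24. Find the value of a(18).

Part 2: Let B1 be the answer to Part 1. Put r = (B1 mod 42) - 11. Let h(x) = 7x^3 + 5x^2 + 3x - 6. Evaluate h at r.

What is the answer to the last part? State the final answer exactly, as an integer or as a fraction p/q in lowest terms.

Part 1: a(3) = 2*(-25) + 3*(-24) + 2*(-3) = -128; iterating: a(3)=-128, a(4)=-379, a(5)=-1192, a(6)=-3777, a(7)=-11888, a(8)=-37491, a(9)=-118200, a(10)=-372649, a(11)=-1174880, a(12)=-3704107, a(13)=-11678152, a(14)=-36818385, a(15)=-116079440, a(16)=-365970339, a(17)=-1153815768, a(18)=-3637701433; answer -3637701433
Part 2: B1 = -3637701433; r = -6; 7*(-6)^3 + 5*(-6)^2 + 3*(-6)^1 - 6 = (-1512) + (180) + (-18) + (-6) = -1356; answer -1356

-1356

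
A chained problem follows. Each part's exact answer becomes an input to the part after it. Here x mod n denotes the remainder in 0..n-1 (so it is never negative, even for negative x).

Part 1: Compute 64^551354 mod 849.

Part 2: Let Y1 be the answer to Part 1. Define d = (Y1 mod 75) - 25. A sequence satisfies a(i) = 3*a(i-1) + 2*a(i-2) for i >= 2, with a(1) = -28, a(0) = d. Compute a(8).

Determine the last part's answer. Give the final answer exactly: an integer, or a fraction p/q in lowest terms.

Part 1: squarings mod 849: 64^1=64, 64^2=700, 64^4=127, 64^8=847, 64^16=4, 64^32=16, 64^64=256, 64^128=163, 64^256=250, 64^512=523, 64^1024=151, 64^2048=727, 64^4096=451, 64^8192=490, 64^16384=682, 64^32768=721, 64^65536=253, 64^131072=334, 64^262144=337, 64^524288=652; 64^551354 = 64^2 * 64^8 * 64^16 * 64^32 * 64^128 * 64^256 * 64^2048 * 64^8192 * 64^16384 * 64^524288 = 181 (mod 849); answer 181
Part 2: Y1 = 181; d = 6; a(2) = 3*(-28) + 2*(6) = -72; iterating: a(2)=-72, a(3)=-272, a(4)=-960, a(5)=-3424, a(6)=-12192, a(7)=-43424, a(8)=-154656; answer -154656

-154656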